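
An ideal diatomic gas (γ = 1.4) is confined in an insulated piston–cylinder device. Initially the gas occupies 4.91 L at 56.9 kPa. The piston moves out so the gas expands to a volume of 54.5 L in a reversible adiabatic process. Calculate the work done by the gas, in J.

P₂ = P₁(V₁/V₂)^γ = 56.9×(4.91/54.5)^(1.4) = 1.957 kPa.
For a reversible adiabat, W_by_gas = (P₁V₁ − P₂V₂)/(γ−1).
W_by = (56900×0.00491 − 1957×0.0545) / (0.4) = 431.8 J.

W ≈ 432 J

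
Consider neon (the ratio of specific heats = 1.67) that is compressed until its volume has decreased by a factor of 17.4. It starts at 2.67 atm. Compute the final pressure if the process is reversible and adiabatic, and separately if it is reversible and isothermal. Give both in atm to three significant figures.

Isothermal: P₂ = P₁(V₁/V₂) = 2.67×17.4 = 46.46 atm.
Adiabatic: P₂ = P₁(V₁/V₂)^γ = 2.67×17.4^(1.67) = 314.9 atm.

adiabatic: 315 atm; isothermal: 46.5 atm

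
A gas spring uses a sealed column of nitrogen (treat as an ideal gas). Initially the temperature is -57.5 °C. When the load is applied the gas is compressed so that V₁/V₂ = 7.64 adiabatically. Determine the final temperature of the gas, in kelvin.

For a reversible adiabat TV^(γ−1) is constant, so T₂ = T₁ (V₁/V₂)^(γ−1).
For a diatomic ideal gas γ = 7/5, so γ−1 = 2/5.
T₁ = -57.5 °C = 215.6 K.
T₂ = 215.6 × 7.64^(2/5) = 486.4 K.

T₂ ≈ 486 K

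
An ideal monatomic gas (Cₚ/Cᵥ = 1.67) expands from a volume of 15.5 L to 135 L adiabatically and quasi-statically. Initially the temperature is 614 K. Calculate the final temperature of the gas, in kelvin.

T₂ ≈ 144 K

For a reversible adiabat TV^(γ−1) is constant, so T₂ = T₁ (V₁/V₂)^(γ−1).
T₂ = 614 × (15.5/135)^(0.67) = 144 K.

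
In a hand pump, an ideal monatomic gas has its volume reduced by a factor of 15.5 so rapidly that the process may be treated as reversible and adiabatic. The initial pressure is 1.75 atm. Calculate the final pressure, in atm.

P₂ ≈ 169 atm

Since PV^γ is constant along a reversible adiabat, P₂ = P₁ (V₁/V₂)^γ.
For a monatomic ideal gas γ = 5/3.
P₂ = 1.75 × 15.5^(5/3) = 168.6 atm.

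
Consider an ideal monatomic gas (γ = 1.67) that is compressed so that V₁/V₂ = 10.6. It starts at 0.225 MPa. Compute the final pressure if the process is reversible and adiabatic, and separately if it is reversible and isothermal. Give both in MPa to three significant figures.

Isothermal: P₂ = P₁(V₁/V₂) = 0.225×10.6 = 2.385 MPa.
Adiabatic: P₂ = P₁(V₁/V₂)^γ = 0.225×10.6^(1.67) = 11.6 MPa.

adiabatic: 11.6 MPa; isothermal: 2.38 MPa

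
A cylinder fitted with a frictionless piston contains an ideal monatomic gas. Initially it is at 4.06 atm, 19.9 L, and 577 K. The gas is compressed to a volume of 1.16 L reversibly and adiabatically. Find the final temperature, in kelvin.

T₂ ≈ 3840 K

For a reversible adiabat TV^(γ−1) is constant, so T₂ = T₁ (V₁/V₂)^(γ−1).
γ = 5/3 for a monatomic ideal gas.
T₂ = 577 × (19.9/1.16)^(2/3) = 3838 K.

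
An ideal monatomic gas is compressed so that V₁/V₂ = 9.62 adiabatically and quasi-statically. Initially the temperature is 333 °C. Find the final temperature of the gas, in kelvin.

For a reversible adiabat TV^(γ−1) is constant, so T₂ = T₁ (V₁/V₂)^(γ−1).
For a monatomic ideal gas γ = 5/3, so γ−1 = 2/3.
T₁ = 333 °C = 606.1 K.
T₂ = 606.1 × 9.62^(2/3) = 2742 K.

T₂ ≈ 2740 K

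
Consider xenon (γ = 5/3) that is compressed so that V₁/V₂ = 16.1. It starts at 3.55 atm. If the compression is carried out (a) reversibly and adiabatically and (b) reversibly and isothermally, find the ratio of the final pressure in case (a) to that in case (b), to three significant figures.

Isothermal: P_b = P₁(V₁/V₂) = 3.55×16.1.
Adiabatic: P_a = P₁(V₁/V₂)^γ = 3.55×16.1^(5/3).
P_a/P_b = (V₁/V₂)^(γ−1) = 16.1^(2/3) = 6.376.

P_adiabatic / P_isothermal ≈ 6.38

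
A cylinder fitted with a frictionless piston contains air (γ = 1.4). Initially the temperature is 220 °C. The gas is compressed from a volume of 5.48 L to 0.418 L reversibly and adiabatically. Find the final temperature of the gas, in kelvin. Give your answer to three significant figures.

For a reversible adiabat TV^(γ−1) is constant, so T₂ = T₁ (V₁/V₂)^(γ−1).
T₁ = 220 °C = 493.1 K.
T₂ = 493.1 × (5.48/0.418)^(0.4) = 1380 K.

T₂ ≈ 1380 K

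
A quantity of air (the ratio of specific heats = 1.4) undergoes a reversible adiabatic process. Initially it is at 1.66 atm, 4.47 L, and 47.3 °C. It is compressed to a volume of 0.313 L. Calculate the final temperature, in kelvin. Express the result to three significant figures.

T₂ ≈ 928 K

For a reversible adiabat TV^(γ−1) is constant, so T₂ = T₁ (V₁/V₂)^(γ−1).
T₁ = 47.3 °C = 320.4 K.
T₂ = 320.4 × (4.47/0.313)^(0.4) = 928.3 K.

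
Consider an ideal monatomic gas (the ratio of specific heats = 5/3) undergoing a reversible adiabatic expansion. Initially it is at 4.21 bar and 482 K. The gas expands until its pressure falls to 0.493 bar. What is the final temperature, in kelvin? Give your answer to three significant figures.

T₂ ≈ 204 K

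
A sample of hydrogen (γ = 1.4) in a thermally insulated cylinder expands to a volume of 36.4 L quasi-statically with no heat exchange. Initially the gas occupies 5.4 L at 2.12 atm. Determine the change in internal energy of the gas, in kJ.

P₂ = P₁(V₁/V₂)^γ = 2.12×(5.4/36.4)^(1.4) = 0.1466 atm.
For a reversible adiabat, W_by_gas = (P₁V₁ − P₂V₂)/(γ−1).
W_by = (214800×0.0054 − 14850×0.0364) / (0.4) = 1548 J.
Q = 0 ⇒ ΔU = −W_by = -1548 J.

ΔU ≈ -1.55 kJ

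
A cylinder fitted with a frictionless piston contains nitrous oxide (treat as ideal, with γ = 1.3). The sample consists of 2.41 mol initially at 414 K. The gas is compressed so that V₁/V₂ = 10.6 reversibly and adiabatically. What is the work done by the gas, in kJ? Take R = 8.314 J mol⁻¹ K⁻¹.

W ≈ -28.5 kJ

For a reversible adiabat TV^(γ−1) is constant, so T₂ = T₁ (V₁/V₂)^(γ−1).
T₂ = 414 × 10.6^(0.3) = 840.6 K.
Q = 0, so ΔU = W_on_gas = nCᵥΔT with Cᵥ = R/(γ−1) = 27.71 J/(mol·K).
ΔU = 2.41 × 27.71 × (840.6 − 414) = 28490 J.
Work done by the gas = −ΔU = -28490 J.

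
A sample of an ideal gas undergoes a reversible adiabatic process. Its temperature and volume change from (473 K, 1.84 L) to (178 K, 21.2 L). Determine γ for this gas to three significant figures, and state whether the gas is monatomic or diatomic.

γ ≈ 1.40; diatomic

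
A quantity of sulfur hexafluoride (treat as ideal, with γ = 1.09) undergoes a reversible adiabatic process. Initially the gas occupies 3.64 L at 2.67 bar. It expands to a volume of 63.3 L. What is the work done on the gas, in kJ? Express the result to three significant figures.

W ≈ -2.45 kJ

P₂ = P₁(V₁/V₂)^γ = 2.67×(3.64/63.3)^(1.09) = 0.1187 bar.
For a reversible adiabat, W_by_gas = (P₁V₁ − P₂V₂)/(γ−1).
W_by = (267000×0.00364 − 11870×0.0633) / (0.09) = 2448 J.
W_on_gas = −W_by = -2448 J.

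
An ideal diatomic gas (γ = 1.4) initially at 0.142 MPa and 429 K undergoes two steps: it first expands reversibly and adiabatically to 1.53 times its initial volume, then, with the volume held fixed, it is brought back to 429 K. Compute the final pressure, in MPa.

Adiabatic step (PV^γ = const): P₂ = 0.142×(1/1.53)^(1.4) = 0.07829 MPa; T₂ = 429×(1/1.53)^(0.4) = 361.9 K.
Isochoric: P₃ = P₂(T₃/T₂) = 0.07829 × (429/361.9) = 0.09281 MPa.

P₃ ≈ 0.0928 MPa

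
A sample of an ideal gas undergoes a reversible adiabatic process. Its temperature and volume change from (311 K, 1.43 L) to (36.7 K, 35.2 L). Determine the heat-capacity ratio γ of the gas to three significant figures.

TV^(γ−1) = const ⇒ γ − 1 = ln(T₂/T₁) / ln(V₁/V₂).
γ = 1 + ln(36.7/311) / ln(1.43/35.2) = 1.667.

γ ≈ 1.67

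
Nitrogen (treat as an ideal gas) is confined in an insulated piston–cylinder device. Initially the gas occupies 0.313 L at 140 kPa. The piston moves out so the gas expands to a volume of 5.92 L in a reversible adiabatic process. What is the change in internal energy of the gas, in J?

ΔU ≈ -75.8 J

γ = 7/5 for a diatomic ideal gas.
P₂ = P₁(V₁/V₂)^γ = 140×(0.313/5.92)^(7/5) = 2.284 kPa.
For a reversible adiabat, W_by_gas = (P₁V₁ − P₂V₂)/(γ−1).
W_by = (140000×0.000313 − 2284×0.00592) / (2/5) = 75.75 J.
Q = 0 ⇒ ΔU = −W_by = -75.75 J.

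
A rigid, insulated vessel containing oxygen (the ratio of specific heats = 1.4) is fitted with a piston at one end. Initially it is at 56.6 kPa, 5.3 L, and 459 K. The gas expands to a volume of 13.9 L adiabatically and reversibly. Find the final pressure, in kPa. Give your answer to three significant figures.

P₂ ≈ 14.7 kPa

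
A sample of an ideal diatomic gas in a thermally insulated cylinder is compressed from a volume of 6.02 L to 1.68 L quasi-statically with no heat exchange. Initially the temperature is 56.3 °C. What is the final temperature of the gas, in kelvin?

For a reversible adiabat TV^(γ−1) is constant, so T₂ = T₁ (V₁/V₂)^(γ−1).
For a diatomic ideal gas γ = 7/5, so γ−1 = 2/5.
T₁ = 56.3 °C = 329.4 K.
T₂ = 329.4 × (6.02/1.68)^(2/5) = 548.9 K.

T₂ ≈ 549 K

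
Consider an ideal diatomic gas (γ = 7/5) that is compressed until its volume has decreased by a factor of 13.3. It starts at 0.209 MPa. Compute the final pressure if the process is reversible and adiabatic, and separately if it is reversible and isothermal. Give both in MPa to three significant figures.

Isothermal: P₂ = P₁(V₁/V₂) = 0.209×13.3 = 2.78 MPa.
Adiabatic: P₂ = P₁(V₁/V₂)^γ = 0.209×13.3^(7/5) = 7.826 MPa.

adiabatic: 7.83 MPa; isothermal: 2.78 MPa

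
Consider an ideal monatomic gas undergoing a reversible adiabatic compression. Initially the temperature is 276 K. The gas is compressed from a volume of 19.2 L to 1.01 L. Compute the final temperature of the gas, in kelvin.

Adiabatic: T₁V₁^(γ−1) = T₂V₂^(γ−1) ⇒ T₂ = T₁ (V₁/V₂)^(γ−1).
For a monatomic ideal gas γ = 5/3, so γ−1 = 2/3.
T₂ = 276 × (19.2/1.01)^(2/3) = 1966 K.

T₂ ≈ 1970 K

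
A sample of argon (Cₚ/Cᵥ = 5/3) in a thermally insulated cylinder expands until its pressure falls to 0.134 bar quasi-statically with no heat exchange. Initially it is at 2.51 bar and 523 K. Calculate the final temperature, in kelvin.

T₂ ≈ 162 K

Adiabatic: T₂/T₁ = (P₂/P₁)^((γ−1)/γ).
T₂ = 523 × (0.134/2.51)^(2/5) = 162 K.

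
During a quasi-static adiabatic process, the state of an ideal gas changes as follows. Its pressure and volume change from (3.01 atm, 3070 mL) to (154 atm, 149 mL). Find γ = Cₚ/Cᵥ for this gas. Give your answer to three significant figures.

PV^γ = const ⇒ γ = ln(P₂/P₁) / ln(V₁/V₂).
γ = ln(154/3.01) / ln(3070/149) = 1.301.

γ ≈ 1.30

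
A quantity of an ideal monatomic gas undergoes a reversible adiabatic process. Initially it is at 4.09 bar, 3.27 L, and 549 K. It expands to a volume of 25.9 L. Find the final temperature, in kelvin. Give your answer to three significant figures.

T₂ ≈ 138 K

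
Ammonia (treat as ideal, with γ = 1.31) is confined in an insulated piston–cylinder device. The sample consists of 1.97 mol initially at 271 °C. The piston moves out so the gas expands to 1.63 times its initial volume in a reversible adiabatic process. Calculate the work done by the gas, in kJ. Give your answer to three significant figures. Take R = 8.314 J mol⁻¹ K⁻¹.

W ≈ 4.04 kJ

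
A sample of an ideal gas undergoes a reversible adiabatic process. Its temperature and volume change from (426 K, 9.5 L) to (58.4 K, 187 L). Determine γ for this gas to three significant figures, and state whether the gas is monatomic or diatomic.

TV^(γ−1) = const ⇒ γ − 1 = ln(T₂/T₁) / ln(V₁/V₂).
γ = 1 + ln(58.4/426) / ln(9.5/187) = 1.667.
γ ≈ 1.67 is close to 5/3, so the gas is monatomic.

γ ≈ 1.67; monatomic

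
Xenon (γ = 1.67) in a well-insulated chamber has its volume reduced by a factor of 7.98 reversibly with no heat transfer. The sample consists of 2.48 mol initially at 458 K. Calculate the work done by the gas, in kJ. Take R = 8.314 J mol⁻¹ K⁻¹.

Adiabatic: T₁V₁^(γ−1) = T₂V₂^(γ−1) ⇒ T₂ = T₁ (V₁/V₂)^(γ−1).
T₂ = 458 × 7.98^(0.67) = 1842 K.
Q = 0, so ΔU = W_on_gas = nCᵥΔT with Cᵥ = R/(γ−1) = 12.41 J/(mol·K).
ΔU = 2.48 × 12.41 × (1842 − 458) = 42580 J.
Work done by the gas = −ΔU = -42580 J.

W ≈ -42.6 kJ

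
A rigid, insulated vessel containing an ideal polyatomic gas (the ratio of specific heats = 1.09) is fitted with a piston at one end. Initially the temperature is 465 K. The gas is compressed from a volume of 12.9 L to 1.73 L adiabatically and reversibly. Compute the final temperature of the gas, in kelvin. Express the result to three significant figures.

T₂ ≈ 557 K

Adiabatic: T₁V₁^(γ−1) = T₂V₂^(γ−1) ⇒ T₂ = T₁ (V₁/V₂)^(γ−1).
T₂ = 465 × (12.9/1.73)^(0.09) = 557.2 K.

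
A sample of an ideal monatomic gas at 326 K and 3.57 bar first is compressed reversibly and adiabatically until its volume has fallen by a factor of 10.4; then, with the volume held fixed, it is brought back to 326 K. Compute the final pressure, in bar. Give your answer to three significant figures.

P₃ ≈ 37.1 bar

For a monatomic ideal gas γ = 5/3.
Adiabatic step (PV^γ = const): P₂ = 3.57×10.4^(5/3) = 176.9 bar; T₂ = 326×10.4^(2/3) = 1553 K.
Isochoric: P₃ = P₂(T₃/T₂) = 176.9 × (326/1553) = 37.13 bar.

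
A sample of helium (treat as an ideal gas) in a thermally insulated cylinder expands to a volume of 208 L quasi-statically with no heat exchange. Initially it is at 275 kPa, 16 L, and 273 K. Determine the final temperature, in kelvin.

T₂ ≈ 49.4 K

For a reversible adiabat TV^(γ−1) is constant, so T₂ = T₁ (V₁/V₂)^(γ−1).
γ = 5/3 for a monatomic ideal gas.
T₂ = 273 × (16/208)^(2/3) = 49.38 K.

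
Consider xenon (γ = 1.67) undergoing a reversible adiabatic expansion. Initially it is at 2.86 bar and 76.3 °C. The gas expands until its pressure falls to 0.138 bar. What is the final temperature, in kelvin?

Adiabatic: T₂/T₁ = (P₂/P₁)^((γ−1)/γ).
T₁ = 76.3 °C = 349.4 K.
T₂ = 349.4 × (0.138/2.86)^(0.401) = 103.6 K.

T₂ ≈ 104 K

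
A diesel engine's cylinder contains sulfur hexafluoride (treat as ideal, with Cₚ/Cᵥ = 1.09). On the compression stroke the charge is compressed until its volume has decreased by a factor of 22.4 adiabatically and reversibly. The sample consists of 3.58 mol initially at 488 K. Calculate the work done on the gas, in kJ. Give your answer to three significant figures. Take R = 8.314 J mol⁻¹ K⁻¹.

Adiabatic: T₁V₁^(γ−1) = T₂V₂^(γ−1) ⇒ T₂ = T₁ (V₁/V₂)^(γ−1).
T₂ = 488 × 22.4^(0.09) = 645.6 K.
Q = 0, so ΔU = W_on_gas = nCᵥΔT with Cᵥ = R/(γ−1) = 92.38 J/(mol·K).
ΔU = 3.58 × 92.38 × (645.6 − 488) = 52110 J.

W ≈ 52.1 kJ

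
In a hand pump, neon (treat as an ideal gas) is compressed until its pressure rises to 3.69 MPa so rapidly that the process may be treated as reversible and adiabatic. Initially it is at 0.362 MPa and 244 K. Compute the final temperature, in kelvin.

T₂ ≈ 618 K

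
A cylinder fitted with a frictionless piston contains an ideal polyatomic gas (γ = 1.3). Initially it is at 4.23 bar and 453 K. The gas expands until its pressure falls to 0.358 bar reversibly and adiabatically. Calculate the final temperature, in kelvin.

T₂ ≈ 256 K

Along an adiabat T P^((1−γ)/γ) is constant, so T₂ = T₁ (P₂/P₁)^((γ−1)/γ).
T₂ = 453 × (0.358/4.23)^(0.231) = 256.2 K.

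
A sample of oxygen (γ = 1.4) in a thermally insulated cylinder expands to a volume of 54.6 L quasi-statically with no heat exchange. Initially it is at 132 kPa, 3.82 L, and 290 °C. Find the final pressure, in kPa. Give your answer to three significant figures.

Since PV^γ is constant along a reversible adiabat, P₂ = P₁ (V₁/V₂)^γ.
P₂ = 132 × (3.82/54.6)^(1.4) = 3.187 kPa.

P₂ ≈ 3.19 kPa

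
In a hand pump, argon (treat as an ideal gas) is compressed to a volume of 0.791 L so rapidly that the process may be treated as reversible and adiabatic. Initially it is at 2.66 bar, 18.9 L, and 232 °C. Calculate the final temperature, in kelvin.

T₂ ≈ 4190 K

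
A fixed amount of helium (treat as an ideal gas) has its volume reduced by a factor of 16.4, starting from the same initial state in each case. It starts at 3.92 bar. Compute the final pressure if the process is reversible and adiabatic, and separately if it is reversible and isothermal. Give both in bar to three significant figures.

For a monatomic ideal gas γ = 5/3.
Isothermal: P₂ = P₁(V₁/V₂) = 3.92×16.4 = 64.29 bar.
Adiabatic: P₂ = P₁(V₁/V₂)^γ = 3.92×16.4^(5/3) = 415 bar.

adiabatic: 415 bar; isothermal: 64.3 bar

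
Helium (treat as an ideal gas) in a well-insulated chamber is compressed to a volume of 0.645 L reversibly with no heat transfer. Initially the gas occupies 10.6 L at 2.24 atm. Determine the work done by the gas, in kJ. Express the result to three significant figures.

γ = 5/3 for a monatomic ideal gas.
P₂ = P₁(V₁/V₂)^γ = 2.24×(10.6/0.645)^(5/3) = 238 atm.
For a reversible adiabat, W_by_gas = (P₁V₁ − P₂V₂)/(γ−1).
W_by = (227000×0.0106 − 2.411×10^7×0.000645) / (2/3) = -19720 J.

W ≈ -19.7 kJ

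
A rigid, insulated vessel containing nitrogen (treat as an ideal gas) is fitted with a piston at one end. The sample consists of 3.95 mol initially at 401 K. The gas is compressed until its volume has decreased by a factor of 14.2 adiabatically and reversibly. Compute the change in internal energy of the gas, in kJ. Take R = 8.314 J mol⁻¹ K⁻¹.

ΔU ≈ 62.2 kJ

Adiabatic: T₁V₁^(γ−1) = T₂V₂^(γ−1) ⇒ T₂ = T₁ (V₁/V₂)^(γ−1).
γ = 7/5 for a diatomic ideal gas, so γ−1 = 2/5.
T₂ = 401 × 14.2^(2/5) = 1159 K.
Q = 0, so ΔU = W_on_gas = nCᵥΔT with Cᵥ = R/(γ−1) = 20.79 J/(mol·K).
ΔU = 3.95 × 20.79 × (1159 − 401) = 62230 J.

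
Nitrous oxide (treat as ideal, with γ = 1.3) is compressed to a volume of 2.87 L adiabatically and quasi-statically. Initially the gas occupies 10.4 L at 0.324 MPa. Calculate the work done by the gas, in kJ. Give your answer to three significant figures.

W ≈ -5.30 kJ

P₂ = P₁(V₁/V₂)^γ = 0.324×(10.4/2.87)^(1.3) = 1.728 MPa.
For a reversible adiabat, W_by_gas = (P₁V₁ − P₂V₂)/(γ−1).
W_by = (324000×0.0104 − 1.728×10^6×0.00287) / (0.3) = -5295 J.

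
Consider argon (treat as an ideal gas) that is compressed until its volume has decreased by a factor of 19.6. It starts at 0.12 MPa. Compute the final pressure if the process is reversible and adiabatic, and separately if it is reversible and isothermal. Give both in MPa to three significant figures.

For a monatomic ideal gas γ = 5/3.
Isothermal: P₂ = P₁(V₁/V₂) = 0.12×19.6 = 2.352 MPa.
Adiabatic: P₂ = P₁(V₁/V₂)^γ = 0.12×19.6^(5/3) = 17.1 MPa.

adiabatic: 17.1 MPa; isothermal: 2.35 MPa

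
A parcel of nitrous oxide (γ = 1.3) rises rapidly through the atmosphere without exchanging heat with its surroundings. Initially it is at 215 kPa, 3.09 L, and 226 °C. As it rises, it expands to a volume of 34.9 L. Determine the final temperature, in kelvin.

T₂ ≈ 241 K

Adiabatic: T₁V₁^(γ−1) = T₂V₂^(γ−1) ⇒ T₂ = T₁ (V₁/V₂)^(γ−1).
T₁ = 226 °C = 499.1 K.
T₂ = 499.1 × (3.09/34.9)^(0.3) = 241.2 K.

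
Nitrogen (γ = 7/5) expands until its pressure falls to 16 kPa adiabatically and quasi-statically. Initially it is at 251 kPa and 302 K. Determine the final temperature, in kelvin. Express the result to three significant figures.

T₂ ≈ 138 K

Adiabatic: T₂/T₁ = (P₂/P₁)^((γ−1)/γ).
T₂ = 302 × (16/251)^(2/7) = 137.5 K.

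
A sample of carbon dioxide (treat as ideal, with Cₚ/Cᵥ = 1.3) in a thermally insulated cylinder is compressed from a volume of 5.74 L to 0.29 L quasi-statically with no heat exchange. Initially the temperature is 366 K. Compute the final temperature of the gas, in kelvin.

T₂ ≈ 896 K

Adiabatic: T₁V₁^(γ−1) = T₂V₂^(γ−1) ⇒ T₂ = T₁ (V₁/V₂)^(γ−1).
T₂ = 366 × (5.74/0.29)^(0.3) = 896.3 K.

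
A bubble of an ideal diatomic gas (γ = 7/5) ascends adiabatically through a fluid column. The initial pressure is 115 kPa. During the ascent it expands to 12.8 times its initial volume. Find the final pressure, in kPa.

P₂ ≈ 3.24 kPa

Since PV^γ is constant along a reversible adiabat, P₂ = P₁ (V₁/V₂)^γ.
P₂ = 115 × (1/12.8)^(7/5) = 3.24 kPa.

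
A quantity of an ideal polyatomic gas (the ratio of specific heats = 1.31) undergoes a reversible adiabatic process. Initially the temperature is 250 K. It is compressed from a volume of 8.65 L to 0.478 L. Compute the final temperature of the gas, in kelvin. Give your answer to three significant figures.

T₂ ≈ 613 K

For a reversible adiabat TV^(γ−1) is constant, so T₂ = T₁ (V₁/V₂)^(γ−1).
T₂ = 250 × (8.65/0.478)^(0.31) = 613.5 K.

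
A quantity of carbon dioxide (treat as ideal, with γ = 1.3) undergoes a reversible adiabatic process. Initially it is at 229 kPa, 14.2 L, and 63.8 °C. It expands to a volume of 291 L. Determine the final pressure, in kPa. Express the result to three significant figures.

Adiabatic: P₁V₁^γ = P₂V₂^γ ⇒ P₂ = P₁ (V₁/V₂)^γ.
P₂ = 229 × (14.2/291)^(1.3) = 4.516 kPa.

P₂ ≈ 4.52 kPa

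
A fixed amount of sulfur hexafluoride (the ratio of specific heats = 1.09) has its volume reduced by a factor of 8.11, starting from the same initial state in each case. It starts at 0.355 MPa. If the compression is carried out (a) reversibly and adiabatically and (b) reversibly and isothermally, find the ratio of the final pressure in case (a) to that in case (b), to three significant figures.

Isothermal: P_b = P₁(V₁/V₂) = 0.355×8.11.
Adiabatic: P_a = P₁(V₁/V₂)^γ = 0.355×8.11^(1.09).
P_a/P_b = (V₁/V₂)^(γ−1) = 8.11^(0.09) = 1.207.

P_adiabatic / P_isothermal ≈ 1.21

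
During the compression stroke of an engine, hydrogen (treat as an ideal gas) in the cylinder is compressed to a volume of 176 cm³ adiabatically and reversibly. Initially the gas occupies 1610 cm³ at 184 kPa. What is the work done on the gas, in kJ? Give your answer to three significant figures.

W ≈ 1.05 kJ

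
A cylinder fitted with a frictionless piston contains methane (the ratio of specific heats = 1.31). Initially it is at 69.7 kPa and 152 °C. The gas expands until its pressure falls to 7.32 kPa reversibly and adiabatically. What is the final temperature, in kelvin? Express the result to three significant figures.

T₂ ≈ 249 K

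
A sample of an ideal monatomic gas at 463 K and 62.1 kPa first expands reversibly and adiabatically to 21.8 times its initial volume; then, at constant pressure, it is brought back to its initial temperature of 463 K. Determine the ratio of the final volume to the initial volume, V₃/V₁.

V₃/V₁ ≈ 170

For a monatomic ideal gas γ = 5/3.
Adiabatic step: V₂/V₁ = 21.8; T₂ = T₁·(1/21.8)^(2/3) = 59.33 K.
Isobaric step: V₃/V₂ = T₃/T₂ = 463/59.33.
V₃/V₁ = (V₂/V₁)(V₃/V₂) = 21.8 × (463/59.33) = 170.1.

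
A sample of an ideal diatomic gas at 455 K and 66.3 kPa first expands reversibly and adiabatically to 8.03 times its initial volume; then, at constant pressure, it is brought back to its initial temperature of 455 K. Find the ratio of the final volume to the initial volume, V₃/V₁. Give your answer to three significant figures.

For a diatomic ideal gas γ = 7/5.
Adiabatic step: V₂/V₁ = 8.03; T₂ = T₁·(1/8.03)^(2/5) = 197.8 K.
Isobaric step: V₃/V₂ = T₃/T₂ = 455/197.8.
V₃/V₁ = (V₂/V₁)(V₃/V₂) = 8.03 × (455/197.8) = 18.48.

V₃/V₁ ≈ 18.5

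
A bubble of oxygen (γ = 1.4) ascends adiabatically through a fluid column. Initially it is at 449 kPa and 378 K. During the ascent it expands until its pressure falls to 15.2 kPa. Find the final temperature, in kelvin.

Along an adiabat T P^((1−γ)/γ) is constant, so T₂ = T₁ (P₂/P₁)^((γ−1)/γ).
T₂ = 378 × (15.2/449)^(0.286) = 143.7 K.

T₂ ≈ 144 K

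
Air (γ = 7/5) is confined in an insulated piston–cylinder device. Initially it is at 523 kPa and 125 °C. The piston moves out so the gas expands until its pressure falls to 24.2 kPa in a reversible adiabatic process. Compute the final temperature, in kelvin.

Along an adiabat T P^((1−γ)/γ) is constant, so T₂ = T₁ (P₂/P₁)^((γ−1)/γ).
T₁ = 125 °C = 398.1 K.
T₂ = 398.1 × (24.2/523)^(2/7) = 165.5 K.

T₂ ≈ 165 K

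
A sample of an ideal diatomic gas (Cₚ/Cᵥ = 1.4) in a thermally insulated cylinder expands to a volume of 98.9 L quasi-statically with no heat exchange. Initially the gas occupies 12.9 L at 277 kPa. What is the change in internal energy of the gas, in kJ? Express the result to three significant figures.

P₂ = P₁(V₁/V₂)^γ = 277×(12.9/98.9)^(1.4) = 16 kPa.
For a reversible adiabat, W_by_gas = (P₁V₁ − P₂V₂)/(γ−1).
W_by = (277000×0.0129 − 16000×0.0989) / (0.4) = 4978 J.
Q = 0 ⇒ ΔU = −W_by = -4978 J.

ΔU ≈ -4.98 kJ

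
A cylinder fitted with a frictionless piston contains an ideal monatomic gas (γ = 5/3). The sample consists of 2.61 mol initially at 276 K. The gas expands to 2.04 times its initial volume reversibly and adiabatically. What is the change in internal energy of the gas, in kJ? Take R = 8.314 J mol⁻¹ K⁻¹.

ΔU ≈ -3.40 kJ

Adiabatic: T₁V₁^(γ−1) = T₂V₂^(γ−1) ⇒ T₂ = T₁ (V₁/V₂)^(γ−1).
T₂ = 276 × (1/2.04)^(2/3) = 171.6 K.
Q = 0, so ΔU = W_on_gas = nCᵥΔT with Cᵥ = R/(γ−1) = 12.47 J/(mol·K).
ΔU = 2.61 × 12.47 × (171.6 − 276) = -3399 J.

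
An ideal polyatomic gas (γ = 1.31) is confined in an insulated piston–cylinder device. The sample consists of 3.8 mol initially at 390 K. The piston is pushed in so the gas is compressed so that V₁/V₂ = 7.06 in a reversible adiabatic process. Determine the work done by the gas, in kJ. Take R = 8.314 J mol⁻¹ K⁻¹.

For a reversible adiabat TV^(γ−1) is constant, so T₂ = T₁ (V₁/V₂)^(γ−1).
T₂ = 390 × 7.06^(0.31) = 714.8 K.
Q = 0, so ΔU = W_on_gas = nCᵥΔT with Cᵥ = R/(γ−1) = 26.82 J/(mol·K).
ΔU = 3.8 × 26.82 × (714.8 − 390) = 33100 J.
Work done by the gas = −ΔU = -33100 J.

W ≈ -33.1 kJ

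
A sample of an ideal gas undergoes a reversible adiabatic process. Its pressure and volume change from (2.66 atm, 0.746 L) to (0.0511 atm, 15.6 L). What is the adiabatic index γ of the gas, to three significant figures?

PV^γ = const ⇒ γ = ln(P₂/P₁) / ln(V₁/V₂).
γ = ln(0.0511/2.66) / ln(0.746/15.6) = 1.3.

γ ≈ 1.30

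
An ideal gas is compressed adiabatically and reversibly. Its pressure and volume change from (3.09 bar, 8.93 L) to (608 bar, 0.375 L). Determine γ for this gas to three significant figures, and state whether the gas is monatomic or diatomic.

PV^γ = const ⇒ γ = ln(P₂/P₁) / ln(V₁/V₂).
γ = ln(608/3.09) / ln(8.93/0.375) = 1.666.
γ ≈ 1.67 is close to 5/3, so the gas is monatomic.

γ ≈ 1.67; monatomic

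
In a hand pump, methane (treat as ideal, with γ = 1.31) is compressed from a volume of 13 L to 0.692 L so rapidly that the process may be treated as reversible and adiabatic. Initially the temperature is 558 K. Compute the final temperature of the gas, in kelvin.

T₂ ≈ 1390 K

Adiabatic: T₁V₁^(γ−1) = T₂V₂^(γ−1) ⇒ T₂ = T₁ (V₁/V₂)^(γ−1).
T₂ = 558 × (13/0.692)^(0.31) = 1385 K.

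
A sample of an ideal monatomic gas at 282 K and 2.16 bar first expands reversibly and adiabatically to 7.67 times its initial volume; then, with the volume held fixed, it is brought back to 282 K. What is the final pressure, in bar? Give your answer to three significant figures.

For a monatomic ideal gas γ = 5/3.
Adiabatic step (PV^γ = const): P₂ = 2.16×(1/7.67)^(5/3) = 0.07241 bar; T₂ = 282×(1/7.67)^(2/3) = 72.51 K.
Isochoric: P₃ = P₂(T₃/T₂) = 0.07241 × (282/72.51) = 0.2816 bar.

P₃ ≈ 0.282 bar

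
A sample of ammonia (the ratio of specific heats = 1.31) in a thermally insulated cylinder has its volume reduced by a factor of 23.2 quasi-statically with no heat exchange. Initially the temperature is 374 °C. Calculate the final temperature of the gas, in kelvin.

T₂ ≈ 1720 K

For a reversible adiabat TV^(γ−1) is constant, so T₂ = T₁ (V₁/V₂)^(γ−1).
T₁ = 374 °C = 647.1 K.
T₂ = 647.1 × 23.2^(0.31) = 1715 K.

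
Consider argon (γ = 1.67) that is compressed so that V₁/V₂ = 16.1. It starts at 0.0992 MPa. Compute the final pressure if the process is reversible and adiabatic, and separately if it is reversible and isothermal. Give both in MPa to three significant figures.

adiabatic: 10.3 MPa; isothermal: 1.60 MPa

Isothermal: P₂ = P₁(V₁/V₂) = 0.0992×16.1 = 1.597 MPa.
Adiabatic: P₂ = P₁(V₁/V₂)^γ = 0.0992×16.1^(1.67) = 10.28 MPa.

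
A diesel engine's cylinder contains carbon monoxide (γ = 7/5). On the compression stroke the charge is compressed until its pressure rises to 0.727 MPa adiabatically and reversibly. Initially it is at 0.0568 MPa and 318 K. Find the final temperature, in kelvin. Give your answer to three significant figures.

Along an adiabat T P^((1−γ)/γ) is constant, so T₂ = T₁ (P₂/P₁)^((γ−1)/γ).
T₂ = 318 × (0.727/0.0568)^(2/7) = 658.8 K.

T₂ ≈ 659 K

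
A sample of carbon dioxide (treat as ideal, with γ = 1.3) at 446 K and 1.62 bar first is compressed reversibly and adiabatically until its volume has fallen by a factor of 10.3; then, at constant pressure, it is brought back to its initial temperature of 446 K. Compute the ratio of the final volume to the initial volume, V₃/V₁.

Adiabatic step: V₂/V₁ = 0.09709; T₂ = T₁·10.3^(0.3) = 897.8 K.
Isobaric step: V₃/V₂ = T₃/T₂ = 446/897.8.
V₃/V₁ = (V₂/V₁)(V₃/V₂) = 0.09709 × (446/897.8) = 0.04823.

V₃/V₁ ≈ 0.0482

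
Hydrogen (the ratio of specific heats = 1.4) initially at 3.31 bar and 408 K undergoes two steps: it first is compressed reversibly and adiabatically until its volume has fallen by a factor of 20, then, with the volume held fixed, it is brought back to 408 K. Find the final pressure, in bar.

Adiabatic step (PV^γ = const): P₂ = 3.31×20^(1.4) = 219.4 bar; T₂ = 408×20^(0.4) = 1352 K.
Isochoric: P₃ = P₂(T₃/T₂) = 219.4 × (408/1352) = 66.2 bar.

P₃ ≈ 66.2 bar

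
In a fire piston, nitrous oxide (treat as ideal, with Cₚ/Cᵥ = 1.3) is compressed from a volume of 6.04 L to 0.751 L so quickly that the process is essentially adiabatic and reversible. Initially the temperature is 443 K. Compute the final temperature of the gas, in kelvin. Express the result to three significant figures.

T₂ ≈ 828 K

Adiabatic: T₁V₁^(γ−1) = T₂V₂^(γ−1) ⇒ T₂ = T₁ (V₁/V₂)^(γ−1).
T₂ = 443 × (6.04/0.751)^(0.3) = 828 K.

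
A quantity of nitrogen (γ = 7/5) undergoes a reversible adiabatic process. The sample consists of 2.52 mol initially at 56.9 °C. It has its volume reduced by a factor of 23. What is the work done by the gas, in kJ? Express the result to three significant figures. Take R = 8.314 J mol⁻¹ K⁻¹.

For a reversible adiabat TV^(γ−1) is constant, so T₂ = T₁ (V₁/V₂)^(γ−1).
T₁ = 56.9 °C = 330 K.
T₂ = 330 × 23^(2/5) = 1157 K.
Q = 0, so ΔU = W_on_gas = nCᵥΔT with Cᵥ = R/(γ−1) = 20.79 J/(mol·K).
ΔU = 2.52 × 20.79 × (1157 − 330) = 43310 J.
Work done by the gas = −ΔU = -43310 J.

W ≈ -43.3 kJ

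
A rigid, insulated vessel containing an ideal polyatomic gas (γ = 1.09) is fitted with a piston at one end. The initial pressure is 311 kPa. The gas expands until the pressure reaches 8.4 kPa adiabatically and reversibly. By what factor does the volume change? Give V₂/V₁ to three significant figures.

V₂/V₁ ≈ 27.5

From PV^γ = const, V₂/V₁ = (P₁/P₂)^(1/γ).
V₂/V₁ = (311/8.4)^(0.917) = 27.48.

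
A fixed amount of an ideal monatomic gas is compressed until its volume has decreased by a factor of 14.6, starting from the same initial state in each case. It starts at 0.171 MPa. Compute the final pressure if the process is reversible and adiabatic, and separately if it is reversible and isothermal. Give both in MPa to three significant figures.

adiabatic: 14.9 MPa; isothermal: 2.50 MPa

For a monatomic ideal gas γ = 5/3.
Isothermal: P₂ = P₁(V₁/V₂) = 0.171×14.6 = 2.497 MPa.
Adiabatic: P₂ = P₁(V₁/V₂)^γ = 0.171×14.6^(5/3) = 14.91 MPa.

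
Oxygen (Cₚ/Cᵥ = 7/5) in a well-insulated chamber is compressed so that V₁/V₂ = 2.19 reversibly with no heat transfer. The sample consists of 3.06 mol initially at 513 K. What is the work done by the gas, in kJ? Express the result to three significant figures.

W ≈ -12.0 kJ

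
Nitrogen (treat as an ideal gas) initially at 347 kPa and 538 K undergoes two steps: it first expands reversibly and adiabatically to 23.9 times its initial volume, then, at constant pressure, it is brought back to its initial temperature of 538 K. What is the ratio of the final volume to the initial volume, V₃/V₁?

V₃/V₁ ≈ 85.1

For a diatomic ideal gas γ = 7/5.
Adiabatic step: V₂/V₁ = 23.9; T₂ = T₁·(1/23.9)^(2/5) = 151.2 K.
Isobaric step: V₃/V₂ = T₃/T₂ = 538/151.2.
V₃/V₁ = (V₂/V₁)(V₃/V₂) = 23.9 × (538/151.2) = 85.07.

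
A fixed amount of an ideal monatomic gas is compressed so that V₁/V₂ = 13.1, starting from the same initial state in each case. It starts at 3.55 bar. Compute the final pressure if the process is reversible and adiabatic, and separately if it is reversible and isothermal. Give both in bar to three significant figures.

adiabatic: 258 bar; isothermal: 46.5 bar

For a monatomic ideal gas γ = 5/3.
Isothermal: P₂ = P₁(V₁/V₂) = 3.55×13.1 = 46.5 bar.
Adiabatic: P₂ = P₁(V₁/V₂)^γ = 3.55×13.1^(5/3) = 258.4 bar.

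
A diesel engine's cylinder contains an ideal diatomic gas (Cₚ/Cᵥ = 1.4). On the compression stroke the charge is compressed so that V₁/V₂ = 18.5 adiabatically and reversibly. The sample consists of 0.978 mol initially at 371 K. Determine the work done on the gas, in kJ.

Adiabatic: T₁V₁^(γ−1) = T₂V₂^(γ−1) ⇒ T₂ = T₁ (V₁/V₂)^(γ−1).
T₂ = 371 × 18.5^(0.4) = 1192 K.
Q = 0, so ΔU = W_on_gas = nCᵥΔT with Cᵥ = R/(γ−1) = 20.79 J/(mol·K).
ΔU = 0.978 × 20.79 × (1192 − 371) = 16690 J.

W ≈ 16.7 kJ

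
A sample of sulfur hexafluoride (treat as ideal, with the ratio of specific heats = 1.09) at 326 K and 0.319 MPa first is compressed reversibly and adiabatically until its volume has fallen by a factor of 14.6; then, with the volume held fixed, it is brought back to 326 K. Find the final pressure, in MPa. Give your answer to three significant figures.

P₃ ≈ 4.66 MPa

Adiabatic step (PV^γ = const): P₂ = 0.319×14.6^(1.09) = 5.928 MPa; T₂ = 326×14.6^(0.09) = 415 K.
Isochoric: P₃ = P₂(T₃/T₂) = 5.928 × (326/415) = 4.657 MPa.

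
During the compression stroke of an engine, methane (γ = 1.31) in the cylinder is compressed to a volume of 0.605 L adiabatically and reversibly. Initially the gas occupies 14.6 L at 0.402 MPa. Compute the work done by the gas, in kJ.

W ≈ -31.9 kJ

P₂ = P₁(V₁/V₂)^γ = 0.402×(14.6/0.605)^(1.31) = 26.03 MPa.
For a reversible adiabat, W_by_gas = (P₁V₁ − P₂V₂)/(γ−1).
W_by = (402000×0.0146 − 2.603×10^7×0.000605) / (0.31) = -31860 J.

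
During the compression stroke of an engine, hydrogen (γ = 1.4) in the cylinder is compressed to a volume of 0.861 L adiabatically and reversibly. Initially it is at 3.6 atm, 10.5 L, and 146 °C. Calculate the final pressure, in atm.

Adiabatic: P₁V₁^γ = P₂V₂^γ ⇒ P₂ = P₁ (V₁/V₂)^γ.
P₂ = 3.6 × (10.5/0.861)^(1.4) = 119.4 atm.

P₂ ≈ 119 atm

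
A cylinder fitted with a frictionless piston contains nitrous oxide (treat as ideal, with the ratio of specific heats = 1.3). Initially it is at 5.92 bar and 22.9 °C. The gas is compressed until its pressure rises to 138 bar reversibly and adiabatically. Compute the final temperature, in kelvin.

T₂ ≈ 612 K

Adiabatic: T₂/T₁ = (P₂/P₁)^((γ−1)/γ).
T₁ = 22.9 °C = 296 K.
T₂ = 296 × (138/5.92)^(0.231) = 612.3 K.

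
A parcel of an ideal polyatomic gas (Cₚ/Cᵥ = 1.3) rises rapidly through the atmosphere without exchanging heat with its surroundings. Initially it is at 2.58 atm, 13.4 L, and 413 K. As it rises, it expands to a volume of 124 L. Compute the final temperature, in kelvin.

T₂ ≈ 212 K

Adiabatic: T₁V₁^(γ−1) = T₂V₂^(γ−1) ⇒ T₂ = T₁ (V₁/V₂)^(γ−1).
T₂ = 413 × (13.4/124)^(0.3) = 211.9 K.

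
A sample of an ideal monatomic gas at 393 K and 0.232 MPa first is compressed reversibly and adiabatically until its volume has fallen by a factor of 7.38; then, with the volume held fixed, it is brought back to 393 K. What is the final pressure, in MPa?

P₃ ≈ 1.71 MPa

For a monatomic ideal gas γ = 5/3.
Adiabatic step (PV^γ = const): P₂ = 0.232×7.38^(5/3) = 6.49 MPa; T₂ = 393×7.38^(2/3) = 1490 K.
Isochoric: P₃ = P₂(T₃/T₂) = 6.49 × (393/1490) = 1.712 MPa.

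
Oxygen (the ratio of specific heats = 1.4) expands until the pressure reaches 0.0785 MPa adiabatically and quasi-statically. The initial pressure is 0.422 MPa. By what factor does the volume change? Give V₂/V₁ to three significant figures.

From PV^γ = const, V₂/V₁ = (P₁/P₂)^(1/γ).
V₂/V₁ = (0.422/0.0785)^(0.714) = 3.325.

V₂/V₁ ≈ 3.32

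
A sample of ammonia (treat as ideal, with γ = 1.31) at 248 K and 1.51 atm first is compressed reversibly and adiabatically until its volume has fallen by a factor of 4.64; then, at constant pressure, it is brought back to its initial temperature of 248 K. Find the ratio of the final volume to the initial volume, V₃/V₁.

V₃/V₁ ≈ 0.134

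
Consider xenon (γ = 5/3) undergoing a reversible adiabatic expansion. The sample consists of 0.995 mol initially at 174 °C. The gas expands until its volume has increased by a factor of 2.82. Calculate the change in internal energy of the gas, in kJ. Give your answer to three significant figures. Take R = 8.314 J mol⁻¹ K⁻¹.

ΔU ≈ -2.77 kJ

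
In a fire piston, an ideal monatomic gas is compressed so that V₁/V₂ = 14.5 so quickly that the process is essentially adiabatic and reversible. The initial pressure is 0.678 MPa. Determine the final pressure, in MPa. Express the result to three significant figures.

Adiabatic: P₁V₁^γ = P₂V₂^γ ⇒ P₂ = P₁ (V₁/V₂)^γ.
For a monatomic ideal gas γ = 5/3.
P₂ = 0.678 × 14.5^(5/3) = 58.46 MPa.

P₂ ≈ 58.5 MPa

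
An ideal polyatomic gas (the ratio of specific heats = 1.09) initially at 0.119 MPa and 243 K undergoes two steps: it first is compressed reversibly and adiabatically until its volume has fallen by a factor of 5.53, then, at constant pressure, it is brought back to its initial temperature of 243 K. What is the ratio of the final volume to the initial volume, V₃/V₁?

V₃/V₁ ≈ 0.155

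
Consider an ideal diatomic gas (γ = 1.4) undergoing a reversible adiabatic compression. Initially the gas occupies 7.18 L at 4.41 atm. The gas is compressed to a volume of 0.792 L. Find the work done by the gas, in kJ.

W ≈ -11.4 kJ

P₂ = P₁(V₁/V₂)^γ = 4.41×(7.18/0.792)^(1.4) = 96.56 atm.
For a reversible adiabat, W_by_gas = (P₁V₁ − P₂V₂)/(γ−1).
W_by = (446800×0.00718 − 9.784×10^6×0.000792) / (0.4) = -11350 J.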